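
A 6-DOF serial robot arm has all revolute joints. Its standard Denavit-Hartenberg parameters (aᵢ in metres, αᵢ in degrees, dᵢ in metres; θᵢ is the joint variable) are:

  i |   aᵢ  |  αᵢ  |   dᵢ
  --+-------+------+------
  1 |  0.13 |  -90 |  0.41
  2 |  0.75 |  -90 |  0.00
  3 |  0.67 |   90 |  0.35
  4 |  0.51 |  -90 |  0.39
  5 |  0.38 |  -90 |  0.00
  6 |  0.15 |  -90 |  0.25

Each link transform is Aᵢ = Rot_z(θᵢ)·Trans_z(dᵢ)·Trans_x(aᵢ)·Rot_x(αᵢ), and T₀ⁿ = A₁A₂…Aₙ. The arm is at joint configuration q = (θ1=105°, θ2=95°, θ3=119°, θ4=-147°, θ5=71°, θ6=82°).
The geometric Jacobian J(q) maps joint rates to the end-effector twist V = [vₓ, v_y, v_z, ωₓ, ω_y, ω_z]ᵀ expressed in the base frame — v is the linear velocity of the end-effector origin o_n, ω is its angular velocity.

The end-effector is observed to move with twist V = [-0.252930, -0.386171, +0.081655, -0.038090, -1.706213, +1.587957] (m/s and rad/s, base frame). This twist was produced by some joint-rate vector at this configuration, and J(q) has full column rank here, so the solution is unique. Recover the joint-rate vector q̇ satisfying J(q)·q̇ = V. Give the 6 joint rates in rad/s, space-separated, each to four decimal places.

o_n = [0.2231, -0.1192, -0.1328]
J₁: ẑ×o_n = [0.1192, 0.2231, -0.0000], ω = ẑ
J2: z=[-0.9659, -0.2588, 0.0000] o=[-0.0336, 0.1256, 0.4100] → [0.1405, -0.5243, 0.3029, -0.9659, -0.2588, 0.0000]
J3: z=[0.2578, -0.9623, 0.0872] o=[-0.0167, 0.0624, -0.3371] → [-0.1808, -0.0318, 0.1840, 0.2578, -0.9623, 0.0872]
J4: z=[0.4880, 0.0518, -0.8713] o=[0.6322, -0.0953, 0.0169] → [-0.0286, 0.4295, 0.0095, 0.4880, 0.0518, -0.8713]
J5: z=[0.2379, 0.9525, 0.1899] o=[0.3943, 0.0779, -0.5536] → [0.4383, -0.1326, 0.1161, 0.2379, 0.9525, 0.1899]
J6: z=[0.6351, -0.3005, 0.7115] o=[0.1150, 0.0964, -0.2966] → [0.1042, -0.0271, -0.1045, 0.6351, -0.3005, 0.7115]
q̇ = J⁺·V = [0.3060, 0.1190, 0.9850, -0.9560, -0.5080, 0.6460]

0.3060 0.1190 0.9850 -0.9560 -0.5080 0.6460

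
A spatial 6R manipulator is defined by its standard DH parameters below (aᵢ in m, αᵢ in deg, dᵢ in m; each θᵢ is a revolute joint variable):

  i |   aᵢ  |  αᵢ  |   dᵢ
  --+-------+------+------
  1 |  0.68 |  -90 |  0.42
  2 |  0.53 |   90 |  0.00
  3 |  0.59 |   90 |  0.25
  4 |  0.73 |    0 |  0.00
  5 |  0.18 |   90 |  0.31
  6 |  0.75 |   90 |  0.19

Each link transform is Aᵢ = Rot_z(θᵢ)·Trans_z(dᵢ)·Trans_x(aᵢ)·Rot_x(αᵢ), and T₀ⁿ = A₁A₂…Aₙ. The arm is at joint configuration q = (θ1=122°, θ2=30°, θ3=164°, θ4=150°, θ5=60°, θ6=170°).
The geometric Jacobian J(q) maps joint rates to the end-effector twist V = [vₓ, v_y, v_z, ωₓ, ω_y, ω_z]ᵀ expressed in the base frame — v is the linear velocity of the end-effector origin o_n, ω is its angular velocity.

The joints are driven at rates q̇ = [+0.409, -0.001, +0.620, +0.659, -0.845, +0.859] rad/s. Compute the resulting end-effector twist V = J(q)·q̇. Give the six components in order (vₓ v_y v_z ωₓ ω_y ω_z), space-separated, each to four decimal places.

o_n = [-1.2268, 0.9845, 1.1779]
J₁: ẑ×o_n = [-0.9845, -1.2268, 0.0000], ω = ẑ
J2: z=[-0.8480, -0.5299, 0.0000] o=[-0.3603, 0.5767, 0.4200] → [-0.4016, 0.6427, -0.8050, -0.8480, -0.5299, 0.0000]
J3: z=[-0.2650, 0.4240, 0.8660] o=[-0.6036, 0.9659, 0.1550] → [0.4177, -0.2687, 0.2594, -0.2650, 0.4240, 0.8660]
J4: z=[-0.9417, -0.3070, -0.1378] o=[-0.5475, 0.5692, 0.6551] → [-0.1032, 0.5860, -0.5996, -0.9417, -0.3070, -0.1378]
J5: z=[-0.9417, -0.3070, -0.1378] o=[-0.7753, 1.2627, 0.6673] → [-0.1951, 0.5430, 0.1234, -0.9417, -0.3070, -0.1378]
J6: z=[-0.3332, 0.7932, 0.5097] o=[-1.0757, 1.2622, 0.4717] → [0.7017, 0.1582, 0.2124, -0.3332, 0.7932, 0.5097]
V = J·q̇ = [0.5562, -0.6058, -0.1553, -0.2745, 1.0019, 1.4094]

0.5562 -0.6058 -0.1553 -0.2745 1.0019 1.4094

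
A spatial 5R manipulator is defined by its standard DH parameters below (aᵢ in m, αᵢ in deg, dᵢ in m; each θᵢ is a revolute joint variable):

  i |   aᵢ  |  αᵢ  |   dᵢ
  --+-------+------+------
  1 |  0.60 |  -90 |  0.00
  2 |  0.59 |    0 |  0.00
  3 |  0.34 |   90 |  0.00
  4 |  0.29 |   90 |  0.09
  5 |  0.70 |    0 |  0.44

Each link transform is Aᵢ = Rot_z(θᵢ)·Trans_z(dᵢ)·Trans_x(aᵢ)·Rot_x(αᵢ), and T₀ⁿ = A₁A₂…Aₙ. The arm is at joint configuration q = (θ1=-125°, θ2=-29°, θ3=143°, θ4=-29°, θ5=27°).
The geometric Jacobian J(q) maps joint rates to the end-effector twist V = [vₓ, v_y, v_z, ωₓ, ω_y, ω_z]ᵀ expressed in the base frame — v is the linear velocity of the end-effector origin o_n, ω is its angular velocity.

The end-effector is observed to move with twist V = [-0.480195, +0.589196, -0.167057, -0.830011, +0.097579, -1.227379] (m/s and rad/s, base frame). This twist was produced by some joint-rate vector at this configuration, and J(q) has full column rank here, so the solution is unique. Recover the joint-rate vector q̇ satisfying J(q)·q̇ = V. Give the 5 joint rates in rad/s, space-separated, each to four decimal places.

-0.8780 -0.4230 -0.5980 0.5040 -0.3260

o_n = [-1.3159, -0.4361, -0.7256]
J₁: ẑ×o_n = [0.4361, -1.3159, 0.0000], ω = ẑ
J2: z=[0.8192, -0.5736, 0.0000] o=[-0.3441, -0.4915, 0.0000] → [0.4162, 0.5944, -0.5120, 0.8192, -0.5736, 0.0000]
J3: z=[0.8192, -0.5736, 0.0000] o=[-0.6401, -0.9142, 0.2860] → [0.5803, 0.8287, 0.0040, 0.8192, -0.5736, 0.0000]
J4: z=[-0.5240, -0.7483, -0.4067] o=[-0.5608, -0.8009, -0.0246] → [0.6730, -0.0602, -0.7562, -0.5240, -0.7483, -0.4067]
J5: z=[-0.8295, 0.3401, 0.4429] o=[-0.6640, -0.7031, -0.2929] → [-0.2655, -0.6477, 0.0002, -0.8295, 0.3401, 0.4429]
q̇ = J⁺·V = [-0.8780, -0.4230, -0.5980, 0.5040, -0.3260]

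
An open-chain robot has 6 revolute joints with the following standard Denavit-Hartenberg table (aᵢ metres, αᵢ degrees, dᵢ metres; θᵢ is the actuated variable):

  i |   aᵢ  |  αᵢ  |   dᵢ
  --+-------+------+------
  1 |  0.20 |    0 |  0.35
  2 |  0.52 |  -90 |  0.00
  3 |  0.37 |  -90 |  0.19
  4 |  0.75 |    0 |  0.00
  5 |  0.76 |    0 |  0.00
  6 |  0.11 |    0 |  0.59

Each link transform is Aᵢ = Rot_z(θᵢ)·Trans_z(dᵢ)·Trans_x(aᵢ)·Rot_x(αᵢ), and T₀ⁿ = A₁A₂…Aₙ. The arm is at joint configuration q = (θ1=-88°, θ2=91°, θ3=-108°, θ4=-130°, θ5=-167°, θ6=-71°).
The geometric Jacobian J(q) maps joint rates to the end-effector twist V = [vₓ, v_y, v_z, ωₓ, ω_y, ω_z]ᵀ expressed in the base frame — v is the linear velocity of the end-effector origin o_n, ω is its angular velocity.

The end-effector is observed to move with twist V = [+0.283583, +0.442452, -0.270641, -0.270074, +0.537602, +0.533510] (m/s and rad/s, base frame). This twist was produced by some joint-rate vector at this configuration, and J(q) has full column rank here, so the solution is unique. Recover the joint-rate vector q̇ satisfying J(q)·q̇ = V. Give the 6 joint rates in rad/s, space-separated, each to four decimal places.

o_n = [0.9757, -0.0463, 0.8575]
J₁: ẑ×o_n = [0.0463, 0.9757, -0.0000], ω = ẑ
J2: z=[0.0000, 0.0000, 1.0000] o=[0.0070, -0.1999, 0.3500] → [-0.1536, 0.9688, 0.0000, 0.0000, 0.0000, 1.0000]
J3: z=[-0.0523, 0.9986, 0.0000] o=[0.5263, -0.1727, 0.3500] → [0.5068, 0.0266, -0.4555, -0.0523, 0.9986, 0.0000]
J4: z=[0.9498, 0.0498, 0.3090] o=[0.4021, 0.0111, 0.7019] → [0.0255, 0.0295, -0.0830, 0.9498, 0.0498, 0.3090]
J5: z=[0.9498, 0.0498, 0.3090] o=[0.5208, 0.5926, 0.2434] → [0.2280, -0.4426, -0.6295, 0.9498, 0.0498, 0.3090]
J6: z=[0.9498, 0.0498, 0.3090] o=[0.4498, -0.0892, 0.5715] → [0.0010, -0.1090, 0.0146, 0.9498, 0.0498, 0.3090]
q̇ = J⁺·V = [0.4160, 0.1960, 0.5510, -0.9910, 0.1750, 0.5620]

0.4160 0.1960 0.5510 -0.9910 0.1750 0.5620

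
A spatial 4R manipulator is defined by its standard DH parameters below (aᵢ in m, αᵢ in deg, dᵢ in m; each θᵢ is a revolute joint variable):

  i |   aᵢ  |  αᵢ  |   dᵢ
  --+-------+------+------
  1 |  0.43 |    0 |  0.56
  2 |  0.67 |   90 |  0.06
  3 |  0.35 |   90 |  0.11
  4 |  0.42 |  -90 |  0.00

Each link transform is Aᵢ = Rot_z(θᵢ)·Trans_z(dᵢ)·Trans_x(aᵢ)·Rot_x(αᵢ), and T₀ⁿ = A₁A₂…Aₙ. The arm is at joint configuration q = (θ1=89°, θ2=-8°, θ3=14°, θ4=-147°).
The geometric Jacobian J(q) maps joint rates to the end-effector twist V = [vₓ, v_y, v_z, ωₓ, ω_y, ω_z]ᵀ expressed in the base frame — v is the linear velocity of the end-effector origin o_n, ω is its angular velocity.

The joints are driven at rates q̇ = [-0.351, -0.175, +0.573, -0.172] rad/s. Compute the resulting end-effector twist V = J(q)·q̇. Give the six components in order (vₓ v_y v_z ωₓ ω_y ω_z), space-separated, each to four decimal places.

o_n = [-0.0053, 1.1081, 0.6195]
J₁: ẑ×o_n = [-1.1081, -0.0053, 0.0000], ω = ẑ
J2: z=[0.0000, 0.0000, 1.0000] o=[0.0075, 0.4299, 0.5600] → [-0.6782, -0.0128, 0.0000, 0.0000, 0.0000, 1.0000]
J3: z=[0.9877, -0.1564, 0.0000] o=[0.1123, 1.0917, 0.6200] → [0.0001, 0.0005, -0.0022, 0.9877, -0.1564, 0.0000]
J4: z=[0.0378, 0.2389, -0.9703] o=[0.2741, 1.4099, 0.7047] → [-0.3132, 0.2743, 0.0553, 0.0378, 0.2389, -0.9703]
V = J·q̇ = [0.5615, -0.0428, -0.0108, 0.5594, -0.1307, -0.3591]

0.5615 -0.0428 -0.0108 0.5594 -0.1307 -0.3591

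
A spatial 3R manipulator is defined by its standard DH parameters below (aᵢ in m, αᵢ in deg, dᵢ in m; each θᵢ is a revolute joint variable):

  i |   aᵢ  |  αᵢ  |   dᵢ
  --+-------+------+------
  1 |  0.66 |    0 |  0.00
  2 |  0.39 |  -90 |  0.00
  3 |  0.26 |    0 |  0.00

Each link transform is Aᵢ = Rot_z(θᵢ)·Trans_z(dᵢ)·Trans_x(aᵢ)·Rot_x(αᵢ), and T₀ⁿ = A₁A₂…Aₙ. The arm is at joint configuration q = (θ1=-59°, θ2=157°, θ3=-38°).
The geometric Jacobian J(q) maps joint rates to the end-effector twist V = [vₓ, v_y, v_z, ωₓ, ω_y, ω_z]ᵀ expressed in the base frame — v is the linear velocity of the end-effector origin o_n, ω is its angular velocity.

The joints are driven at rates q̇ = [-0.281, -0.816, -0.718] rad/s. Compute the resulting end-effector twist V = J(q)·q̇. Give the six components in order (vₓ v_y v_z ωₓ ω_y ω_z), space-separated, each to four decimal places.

0.5033 -0.1185 0.1471 0.7110 0.0999 -1.0970

o_n = [0.2571, 0.0234, 0.1601]
J₁: ẑ×o_n = [-0.0234, 0.2571, 0.0000], ω = ẑ
J2: z=[0.0000, 0.0000, 1.0000] o=[0.3399, -0.5657, 0.0000] → [-0.5891, -0.0828, 0.0000, 0.0000, 0.0000, 1.0000]
J3: z=[-0.9903, -0.1392, 0.0000] o=[0.2856, -0.1795, 0.0000] → [-0.0223, 0.1585, -0.2049, -0.9903, -0.1392, 0.0000]
V = J·q̇ = [0.5033, -0.1185, 0.1471, 0.7110, 0.0999, -1.0970]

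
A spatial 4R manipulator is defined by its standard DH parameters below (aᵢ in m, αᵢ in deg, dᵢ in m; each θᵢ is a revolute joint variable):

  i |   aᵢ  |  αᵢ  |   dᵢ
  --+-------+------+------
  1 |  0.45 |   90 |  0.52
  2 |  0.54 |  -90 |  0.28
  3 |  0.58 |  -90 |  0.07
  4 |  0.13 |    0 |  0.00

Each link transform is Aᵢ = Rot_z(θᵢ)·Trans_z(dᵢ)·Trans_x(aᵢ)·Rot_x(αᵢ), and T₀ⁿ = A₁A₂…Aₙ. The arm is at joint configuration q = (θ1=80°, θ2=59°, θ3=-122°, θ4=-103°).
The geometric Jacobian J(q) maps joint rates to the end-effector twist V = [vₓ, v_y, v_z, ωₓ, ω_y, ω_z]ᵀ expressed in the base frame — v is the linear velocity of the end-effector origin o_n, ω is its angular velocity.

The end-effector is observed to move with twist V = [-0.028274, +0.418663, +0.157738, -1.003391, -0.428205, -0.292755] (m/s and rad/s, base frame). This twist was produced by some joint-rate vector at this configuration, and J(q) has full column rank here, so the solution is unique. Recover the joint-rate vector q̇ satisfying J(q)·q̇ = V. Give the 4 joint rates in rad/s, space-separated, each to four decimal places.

o_n = [0.8068, 0.2733, 0.8340]
J₁: ẑ×o_n = [-0.2733, 0.8068, 0.0000], ω = ẑ
J2: z=[0.9848, -0.1736, 0.0000] o=[0.0781, 0.4432, 0.5200] → [-0.0545, -0.3092, -0.0408, 0.9848, -0.1736, 0.0000]
J3: z=[-0.1488, -0.8441, 0.5150] o=[0.4022, 0.6684, 0.9829] → [0.3292, 0.1862, 0.4004, -0.1488, -0.8441, 0.5150]
J4: z=[0.5977, 0.3381, 0.7269] o=[0.8487, 0.3680, 0.7555] → [0.0954, -0.0774, -0.0425, 0.5977, 0.3381, 0.7269]
q̇ = J⁺·V = [0.2020, -0.4570, 0.2560, -0.8620]

0.2020 -0.4570 0.2560 -0.8620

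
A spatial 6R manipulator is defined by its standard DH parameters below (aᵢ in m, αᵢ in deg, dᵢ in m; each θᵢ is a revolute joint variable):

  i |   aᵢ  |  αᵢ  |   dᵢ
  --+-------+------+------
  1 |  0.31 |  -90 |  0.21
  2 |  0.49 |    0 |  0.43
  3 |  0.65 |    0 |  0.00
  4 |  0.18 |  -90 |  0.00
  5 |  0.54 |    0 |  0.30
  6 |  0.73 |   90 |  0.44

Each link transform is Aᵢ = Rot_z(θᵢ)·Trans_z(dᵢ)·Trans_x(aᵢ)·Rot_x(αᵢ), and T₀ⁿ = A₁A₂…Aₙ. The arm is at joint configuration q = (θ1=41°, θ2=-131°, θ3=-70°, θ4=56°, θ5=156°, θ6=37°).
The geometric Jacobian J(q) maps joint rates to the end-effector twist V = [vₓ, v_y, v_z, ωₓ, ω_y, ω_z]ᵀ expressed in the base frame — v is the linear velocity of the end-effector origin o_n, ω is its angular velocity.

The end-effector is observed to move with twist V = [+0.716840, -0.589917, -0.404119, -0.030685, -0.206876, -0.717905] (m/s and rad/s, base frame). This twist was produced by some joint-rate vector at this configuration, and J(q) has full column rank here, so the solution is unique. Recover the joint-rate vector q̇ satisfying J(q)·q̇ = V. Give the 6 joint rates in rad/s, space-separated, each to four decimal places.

o_n = [0.2414, 0.7062, 0.3654]
J₁: ẑ×o_n = [-0.7062, 0.2414, 0.0000], ω = ẑ
J2: z=[-0.6561, 0.7547, 0.0000] o=[0.2340, 0.2034, 0.2100] → [0.1172, 0.1019, -0.3355, -0.6561, 0.7547, 0.0000]
J3: z=[-0.6561, 0.7547, 0.0000] o=[-0.2908, 0.3170, 0.5798] → [-0.1619, -0.1407, -0.6569, -0.6561, 0.7547, 0.0000]
J4: z=[-0.6561, 0.7547, 0.0000] o=[-0.7487, -0.0811, 0.3469] → [0.0139, 0.0121, -1.2638, -0.6561, 0.7547, 0.0000]
J5: z=[0.4329, 0.3763, 0.8192] o=[-0.8600, -0.1778, 0.4501] → [-0.7560, 0.9389, -0.0318, 0.4329, 0.3763, 0.8192]
J6: z=[0.4329, 0.3763, 0.8192] o=[-0.2811, 0.0344, 0.4129] → [-0.5682, 0.4486, 0.0942, 0.4329, 0.3763, 0.8192]
q̇ = J⁺·V = [-0.4910, -0.3420, -0.5520, 0.7580, -0.8140, 0.5370]

-0.4910 -0.3420 -0.5520 0.7580 -0.8140 0.5370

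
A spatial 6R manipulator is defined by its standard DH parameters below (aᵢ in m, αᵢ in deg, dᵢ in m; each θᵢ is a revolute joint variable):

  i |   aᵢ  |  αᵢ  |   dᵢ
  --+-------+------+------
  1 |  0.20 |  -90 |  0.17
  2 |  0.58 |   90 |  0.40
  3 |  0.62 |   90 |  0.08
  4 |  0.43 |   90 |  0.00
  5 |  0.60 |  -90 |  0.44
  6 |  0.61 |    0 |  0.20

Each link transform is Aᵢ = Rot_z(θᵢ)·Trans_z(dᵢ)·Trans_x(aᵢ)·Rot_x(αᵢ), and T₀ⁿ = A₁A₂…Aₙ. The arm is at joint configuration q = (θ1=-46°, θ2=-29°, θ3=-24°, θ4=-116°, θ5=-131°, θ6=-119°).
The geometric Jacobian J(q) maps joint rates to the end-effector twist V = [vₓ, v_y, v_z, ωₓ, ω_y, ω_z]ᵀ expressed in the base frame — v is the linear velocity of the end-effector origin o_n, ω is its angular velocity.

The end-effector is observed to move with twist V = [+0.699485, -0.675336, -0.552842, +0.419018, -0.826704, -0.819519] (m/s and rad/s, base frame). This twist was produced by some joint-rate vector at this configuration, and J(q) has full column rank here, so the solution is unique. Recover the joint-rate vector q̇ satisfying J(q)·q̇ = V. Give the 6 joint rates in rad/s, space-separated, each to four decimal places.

o_n = [0.9393, 0.3249, 0.4788]
J₁: ẑ×o_n = [-0.3249, 0.9393, 0.0000], ω = ẑ
J2: z=[0.7193, 0.6947, 0.0000] o=[0.1389, -0.1439, 0.1700] → [0.2145, -0.2222, -0.2188, 0.7193, 0.6947, 0.0000]
J3: z=[-0.3368, 0.3487, 0.8746] o=[0.7791, -0.2309, 0.4512] → [-0.4764, 0.1495, -0.2431, -0.3368, 0.3487, 0.8746]
J4: z=[-0.9043, -0.3787, -0.1972] o=[0.9148, -0.7345, 0.7958] → [0.3289, -0.2914, -0.9487, -0.9043, -0.3787, -0.1972]
J5: z=[-0.3835, 0.9234, -0.0147] o=[0.9955, -0.7077, 0.3742] → [0.1117, 0.0409, -0.3441, -0.3835, 0.9234, -0.0147]
J6: z=[0.7349, 0.2955, -0.6104] o=[1.1624, -0.1545, 0.8429] → [0.1850, 0.4037, 0.4182, 0.7349, 0.2955, -0.6104]
q̇ = J⁺·V = [-0.1190, 0.8760, -0.5750, 0.9080, -0.9820, 0.0540]

-0.1190 0.8760 -0.5750 0.9080 -0.9820 0.0540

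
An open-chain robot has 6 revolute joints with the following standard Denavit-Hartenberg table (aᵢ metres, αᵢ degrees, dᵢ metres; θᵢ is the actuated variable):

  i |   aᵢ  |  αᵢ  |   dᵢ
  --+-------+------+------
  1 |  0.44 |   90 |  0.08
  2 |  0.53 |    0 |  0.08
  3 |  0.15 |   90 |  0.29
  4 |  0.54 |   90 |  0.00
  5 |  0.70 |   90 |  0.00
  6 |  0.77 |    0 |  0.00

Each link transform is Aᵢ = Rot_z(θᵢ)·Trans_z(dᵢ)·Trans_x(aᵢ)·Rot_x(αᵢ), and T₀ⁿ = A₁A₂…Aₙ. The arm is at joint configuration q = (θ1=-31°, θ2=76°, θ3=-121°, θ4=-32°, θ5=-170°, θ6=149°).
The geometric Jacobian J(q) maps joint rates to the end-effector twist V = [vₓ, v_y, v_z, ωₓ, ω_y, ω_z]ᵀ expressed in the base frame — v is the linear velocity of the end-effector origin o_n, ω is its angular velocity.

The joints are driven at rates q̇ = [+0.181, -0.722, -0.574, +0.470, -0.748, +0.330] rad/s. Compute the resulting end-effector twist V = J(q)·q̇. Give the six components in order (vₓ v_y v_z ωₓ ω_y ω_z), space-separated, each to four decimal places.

0.2390 -0.2248 -0.8255 0.0541 0.7040 -0.6271

o_n = [0.8314, -0.2294, 0.3415]
J₁: ẑ×o_n = [0.2294, 0.8314, -0.0000], ω = ẑ
J2: z=[-0.5150, -0.8572, 0.0000] o=[0.3772, -0.2266, 0.0800] → [-0.2241, 0.1347, 0.3908, -0.5150, -0.8572, 0.0000]
J3: z=[-0.5150, -0.8572, 0.0000] o=[0.4459, -0.3612, 0.5943] → [0.2167, -0.1302, 0.2626, -0.5150, -0.8572, 0.0000]
J4: z=[-0.6061, 0.3642, -0.7071] o=[0.3874, -0.6644, 0.4882] → [0.2542, -0.4029, -0.4254, -0.6061, 0.3642, -0.7071]
J5: z=[0.1156, 0.9199, 0.3747] o=[0.8124, -0.5859, 0.1644] → [0.0293, -0.0133, 0.0237, 0.1156, 0.9199, 0.3747]
J6: z=[-0.7336, 0.3334, -0.5922] o=[0.3435, -0.7304, 0.6637] → [0.1893, -0.5253, -0.5302, -0.7336, 0.3334, -0.5922]
V = J·q̇ = [0.2390, -0.2248, -0.8255, 0.0541, 0.7040, -0.6271]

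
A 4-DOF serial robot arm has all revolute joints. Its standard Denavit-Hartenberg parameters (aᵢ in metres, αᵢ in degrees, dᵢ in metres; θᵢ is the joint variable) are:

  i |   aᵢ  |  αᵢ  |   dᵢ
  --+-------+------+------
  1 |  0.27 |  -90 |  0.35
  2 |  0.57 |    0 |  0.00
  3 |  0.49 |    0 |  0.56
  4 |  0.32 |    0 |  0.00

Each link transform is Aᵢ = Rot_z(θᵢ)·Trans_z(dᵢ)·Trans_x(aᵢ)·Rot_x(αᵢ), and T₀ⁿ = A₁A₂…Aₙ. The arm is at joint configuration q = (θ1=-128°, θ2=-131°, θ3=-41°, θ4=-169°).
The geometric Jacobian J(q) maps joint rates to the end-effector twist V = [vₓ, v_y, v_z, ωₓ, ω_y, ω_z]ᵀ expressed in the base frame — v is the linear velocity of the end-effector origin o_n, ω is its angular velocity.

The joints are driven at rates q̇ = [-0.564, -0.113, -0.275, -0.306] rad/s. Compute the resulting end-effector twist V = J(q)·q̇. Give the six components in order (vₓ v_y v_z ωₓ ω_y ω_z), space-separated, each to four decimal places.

o_n = [0.6177, -0.1189, 0.7442]
J₁: ẑ×o_n = [0.1189, 0.6177, -0.0000], ω = ẑ
J2: z=[0.7880, -0.6157, 0.0000] o=[-0.1662, -0.2128, 0.3500] → [-0.2427, -0.3106, 0.5566, 0.7880, -0.6157, 0.0000]
J3: z=[0.7880, -0.6157, 0.0000] o=[0.0640, 0.0819, 0.7802] → [0.0222, 0.0284, 0.1827, 0.7880, -0.6157, 0.0000]
J4: z=[0.7880, -0.6157, 0.0000] o=[0.8040, 0.1195, 0.8484] → [0.0641, 0.0821, -0.3026, 0.7880, -0.6157, 0.0000]
V = J·q̇ = [-0.0654, -0.3462, -0.0205, -0.5469, 0.4273, -0.5640]

-0.0654 -0.3462 -0.0205 -0.5469 0.4273 -0.5640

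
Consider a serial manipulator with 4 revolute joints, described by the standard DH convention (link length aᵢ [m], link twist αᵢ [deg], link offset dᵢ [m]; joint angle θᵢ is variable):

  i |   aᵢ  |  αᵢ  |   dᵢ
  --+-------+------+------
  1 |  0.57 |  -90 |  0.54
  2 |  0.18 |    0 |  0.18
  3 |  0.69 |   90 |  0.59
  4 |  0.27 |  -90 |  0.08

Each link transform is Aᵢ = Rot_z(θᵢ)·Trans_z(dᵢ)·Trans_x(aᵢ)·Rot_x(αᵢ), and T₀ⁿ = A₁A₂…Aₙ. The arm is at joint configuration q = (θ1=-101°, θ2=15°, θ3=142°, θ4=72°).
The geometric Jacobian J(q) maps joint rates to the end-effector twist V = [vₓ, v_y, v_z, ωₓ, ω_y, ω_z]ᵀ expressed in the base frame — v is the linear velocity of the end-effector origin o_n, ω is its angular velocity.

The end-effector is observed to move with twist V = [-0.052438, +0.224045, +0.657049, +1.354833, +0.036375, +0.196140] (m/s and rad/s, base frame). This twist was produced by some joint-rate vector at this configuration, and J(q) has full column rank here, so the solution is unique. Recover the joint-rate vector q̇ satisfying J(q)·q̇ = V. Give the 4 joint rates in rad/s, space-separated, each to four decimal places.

-0.4970 0.9660 0.3570 -0.7530

o_n = [0.9959, -0.2579, 0.1176]
J₁: ẑ×o_n = [0.2579, 0.9959, -0.0000], ω = ẑ
J2: z=[0.9816, -0.1908, 0.0000] o=[-0.1088, -0.5595, 0.5400] → [0.0806, 0.4147, 0.5068, 0.9816, -0.1908, 0.0000]
J3: z=[0.9816, -0.1908, 0.0000] o=[0.0348, -0.7645, 0.4934] → [0.0717, 0.3689, 0.6807, 0.9816, -0.1908, 0.0000]
J4: z=[-0.0746, -0.3836, -0.9205] o=[0.7351, -0.2536, 0.2238] → [0.0368, -0.2479, 0.1003, -0.0746, -0.3836, -0.9205]
q̇ = J⁺·V = [-0.4970, 0.9660, 0.3570, -0.7530]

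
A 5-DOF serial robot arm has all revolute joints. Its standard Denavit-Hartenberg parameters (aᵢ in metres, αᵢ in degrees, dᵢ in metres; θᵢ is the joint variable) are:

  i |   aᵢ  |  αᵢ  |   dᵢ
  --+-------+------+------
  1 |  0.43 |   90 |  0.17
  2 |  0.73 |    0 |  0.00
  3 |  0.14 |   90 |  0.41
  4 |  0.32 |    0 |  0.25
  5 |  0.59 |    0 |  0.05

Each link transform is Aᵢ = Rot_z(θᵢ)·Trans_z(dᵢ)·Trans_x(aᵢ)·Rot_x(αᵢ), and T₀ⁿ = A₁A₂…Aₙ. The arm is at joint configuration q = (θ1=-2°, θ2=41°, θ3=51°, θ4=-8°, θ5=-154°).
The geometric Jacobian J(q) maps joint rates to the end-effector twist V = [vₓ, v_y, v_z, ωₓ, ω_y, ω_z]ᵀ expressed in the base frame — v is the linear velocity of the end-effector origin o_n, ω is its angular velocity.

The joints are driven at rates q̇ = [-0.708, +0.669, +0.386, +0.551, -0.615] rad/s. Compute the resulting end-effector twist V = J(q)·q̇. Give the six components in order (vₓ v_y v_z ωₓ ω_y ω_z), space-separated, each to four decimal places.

-0.3905 -1.1069 0.7016 -0.1007 -1.0521 -0.7102

o_n = [1.2772, -0.2279, 0.5552]
J₁: ẑ×o_n = [0.2279, 1.2772, -0.0000], ω = ẑ
J2: z=[-0.0349, -0.9994, 0.0000] o=[0.4297, -0.0150, 0.1700] → [-0.3850, 0.0134, 0.8544, -0.0349, -0.9994, 0.0000]
J3: z=[-0.0349, -0.9994, 0.0000] o=[0.9803, -0.0342, 0.6489] → [0.0936, -0.0033, 0.3035, -0.0349, -0.9994, 0.0000]
J4: z=[0.9988, -0.0349, 0.0349] o=[0.9611, -0.4438, 0.7888] → [0.0006, 0.2444, 0.2267, 0.9988, -0.0349, 0.0349]
J5: z=[0.9988, -0.0349, 0.0349] o=[1.2013, -0.4076, 1.1143] → [0.0132, 0.5610, 0.1822, 0.9988, -0.0349, 0.0349]
V = J·q̇ = [-0.3905, -1.1069, 0.7016, -0.1007, -1.0521, -0.7102]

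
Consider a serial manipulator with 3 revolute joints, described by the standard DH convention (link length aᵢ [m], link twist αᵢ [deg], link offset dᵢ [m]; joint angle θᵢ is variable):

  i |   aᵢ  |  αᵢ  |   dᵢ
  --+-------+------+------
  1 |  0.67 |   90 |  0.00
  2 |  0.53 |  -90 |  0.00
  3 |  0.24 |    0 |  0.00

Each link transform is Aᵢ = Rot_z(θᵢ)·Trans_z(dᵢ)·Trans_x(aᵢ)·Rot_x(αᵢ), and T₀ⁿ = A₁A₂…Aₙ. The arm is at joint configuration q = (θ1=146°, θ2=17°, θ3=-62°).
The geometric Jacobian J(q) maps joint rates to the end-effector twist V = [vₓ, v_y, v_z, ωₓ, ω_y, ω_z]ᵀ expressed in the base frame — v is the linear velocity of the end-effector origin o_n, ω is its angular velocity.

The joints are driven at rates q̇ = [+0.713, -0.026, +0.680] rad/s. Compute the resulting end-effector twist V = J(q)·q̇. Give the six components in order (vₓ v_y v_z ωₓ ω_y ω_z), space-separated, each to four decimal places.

o_n = [-0.9465, 0.8940, 0.1879]
J₁: ẑ×o_n = [-0.8940, -0.9465, 0.0000], ω = ẑ
J2: z=[0.5592, 0.8290, 0.0000] o=[-0.5555, 0.3747, 0.0000] → [0.1558, -0.1051, 0.6146, 0.5592, 0.8290, 0.0000]
J3: z=[0.2424, -0.1635, 0.9563] o=[-0.9756, 0.6581, 0.1550] → [-0.2310, 0.0199, 0.0620, 0.2424, -0.1635, 0.9563]
V = J·q̇ = [-0.7986, -0.6586, 0.0262, 0.1503, -0.1327, 1.3633]

-0.7986 -0.6586 0.0262 0.1503 -0.1327 1.3633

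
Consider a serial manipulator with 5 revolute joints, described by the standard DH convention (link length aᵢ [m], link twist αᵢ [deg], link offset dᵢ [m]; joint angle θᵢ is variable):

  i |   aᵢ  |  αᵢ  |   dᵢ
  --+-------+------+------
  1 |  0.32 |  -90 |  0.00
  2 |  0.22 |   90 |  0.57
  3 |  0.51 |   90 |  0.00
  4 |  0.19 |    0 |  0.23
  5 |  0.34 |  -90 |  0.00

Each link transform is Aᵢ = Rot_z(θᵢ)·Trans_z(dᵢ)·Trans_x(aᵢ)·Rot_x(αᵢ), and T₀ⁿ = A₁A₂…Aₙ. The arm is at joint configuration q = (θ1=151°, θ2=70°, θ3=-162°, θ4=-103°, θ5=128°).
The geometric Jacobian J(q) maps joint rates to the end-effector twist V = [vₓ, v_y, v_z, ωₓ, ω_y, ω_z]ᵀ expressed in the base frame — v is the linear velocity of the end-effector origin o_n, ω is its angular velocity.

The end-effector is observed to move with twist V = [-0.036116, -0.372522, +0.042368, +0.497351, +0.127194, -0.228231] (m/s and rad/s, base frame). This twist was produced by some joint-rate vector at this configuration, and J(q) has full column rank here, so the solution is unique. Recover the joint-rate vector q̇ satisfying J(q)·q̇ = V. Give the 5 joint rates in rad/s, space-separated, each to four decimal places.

o_n = [-0.3360, -0.4416, 0.5389]
J₁: ẑ×o_n = [0.4416, -0.3360, 0.0000], ω = ẑ
J2: z=[-0.4848, -0.8746, 0.0000] o=[-0.2799, 0.1551, 0.0000] → [-0.4713, 0.2612, 0.2402, -0.4848, -0.8746, 0.0000]
J3: z=[-0.8219, 0.4556, 0.3420] o=[-0.6220, -0.3069, -0.2067] → [0.3857, 0.7106, -0.0196, -0.8219, 0.4556, 0.3420]
J4: z=[-0.3686, -0.8831, 0.2904] o=[-0.4005, -0.2495, 0.2491] → [-0.2001, 0.1256, 0.1278, -0.3686, -0.8831, 0.2904]
J5: z=[-0.3686, -0.8831, 0.2904] o=[-0.3517, -0.5418, 0.2143] → [-0.3157, 0.1242, -0.0230, -0.3686, -0.8831, 0.2904]
q̇ = J⁺·V = [0.0530, 0.0680, -0.4470, 0.0470, -0.4890]

0.0530 0.0680 -0.4470 0.0470 -0.4890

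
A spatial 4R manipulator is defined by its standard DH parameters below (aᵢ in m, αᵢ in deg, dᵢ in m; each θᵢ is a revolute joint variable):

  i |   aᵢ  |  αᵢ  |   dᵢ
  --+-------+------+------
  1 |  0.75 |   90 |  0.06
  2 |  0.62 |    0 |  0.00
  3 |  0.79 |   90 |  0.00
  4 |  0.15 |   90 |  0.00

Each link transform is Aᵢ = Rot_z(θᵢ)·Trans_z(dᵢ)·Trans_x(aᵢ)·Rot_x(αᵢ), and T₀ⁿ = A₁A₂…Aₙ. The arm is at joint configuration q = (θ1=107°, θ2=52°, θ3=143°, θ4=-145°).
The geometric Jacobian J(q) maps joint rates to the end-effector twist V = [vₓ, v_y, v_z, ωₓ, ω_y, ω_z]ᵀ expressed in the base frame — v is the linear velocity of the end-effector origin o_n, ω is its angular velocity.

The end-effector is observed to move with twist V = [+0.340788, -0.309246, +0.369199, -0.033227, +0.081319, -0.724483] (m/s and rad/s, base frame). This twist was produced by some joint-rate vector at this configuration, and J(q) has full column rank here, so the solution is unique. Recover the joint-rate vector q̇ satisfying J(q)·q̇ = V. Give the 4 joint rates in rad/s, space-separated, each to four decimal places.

o_n = [-0.2248, 0.4409, 0.3759]
J₁: ẑ×o_n = [-0.4409, -0.2248, 0.0000], ω = ẑ
J2: z=[0.9563, 0.2924, 0.0000] o=[-0.2193, 0.7172, 0.0600] → [0.0924, -0.3021, -0.2627, 0.9563, 0.2924, 0.0000]
J3: z=[0.9563, 0.2924, 0.0000] o=[-0.3309, 1.0823, 0.5486] → [-0.0505, 0.1651, -0.6444, 0.9563, 0.2924, 0.0000]
J4: z=[0.0757, -0.2475, 0.9659] o=[-0.1078, 0.3525, 0.3441] → [-0.0932, -0.1154, -0.0223, 0.0757, -0.2475, 0.9659]
q̇ = J⁺·V = [-0.3980, 0.9340, -0.9420, -0.3380]

-0.3980 0.9340 -0.9420 -0.3380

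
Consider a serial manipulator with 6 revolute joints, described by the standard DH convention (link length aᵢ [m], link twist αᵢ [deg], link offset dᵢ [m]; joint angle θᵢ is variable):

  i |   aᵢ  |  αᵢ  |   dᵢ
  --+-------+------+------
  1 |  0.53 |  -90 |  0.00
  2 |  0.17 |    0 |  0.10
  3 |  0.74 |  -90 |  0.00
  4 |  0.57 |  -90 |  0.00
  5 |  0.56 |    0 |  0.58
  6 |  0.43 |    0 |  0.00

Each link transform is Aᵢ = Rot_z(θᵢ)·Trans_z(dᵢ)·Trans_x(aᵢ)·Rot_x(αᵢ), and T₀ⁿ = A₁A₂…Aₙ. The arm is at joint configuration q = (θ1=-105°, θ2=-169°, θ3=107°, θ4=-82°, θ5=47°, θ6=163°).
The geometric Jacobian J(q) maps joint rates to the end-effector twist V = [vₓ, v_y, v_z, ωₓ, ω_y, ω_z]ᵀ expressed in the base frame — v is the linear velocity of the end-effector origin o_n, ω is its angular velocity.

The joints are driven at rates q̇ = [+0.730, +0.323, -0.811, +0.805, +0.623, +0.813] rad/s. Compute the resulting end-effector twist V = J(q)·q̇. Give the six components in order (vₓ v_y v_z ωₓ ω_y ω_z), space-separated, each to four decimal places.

0.2981 0.5581 0.5074 -1.0212 -1.1534 1.6076

o_n = [0.3539, -0.9709, 1.3555]
J₁: ẑ×o_n = [0.9709, 0.3539, -0.0000], ω = ẑ
J2: z=[0.9659, -0.2588, 0.0000] o=[-0.1372, -0.5119, 0.0000] → [-0.3508, -1.3093, -0.3163, 0.9659, -0.2588, 0.0000]
J3: z=[0.9659, -0.2588, 0.0000] o=[0.0026, -0.3766, 0.0324] → [-0.3424, -1.2780, -0.4831, 0.9659, -0.2588, 0.0000]
J4: z=[-0.2285, -0.8529, -0.4695] o=[-0.0873, -0.7122, 0.6858] → [-0.6926, -0.0541, 0.4354, -0.2285, -0.8529, -0.4695]
J5: z=[-0.2548, -0.4130, 0.8744] o=[0.4483, -0.8943, 0.7559] → [-0.1806, 0.0703, -0.0194, -0.2548, -0.4130, 0.8744]
J6: z=[-0.2548, -0.4130, 0.8744] o=[0.7530, -0.9065, 1.5022] → [0.1169, -0.3863, -0.1484, -0.2548, -0.4130, 0.8744]
V = J·q̇ = [0.2981, 0.5581, 0.5074, -1.0212, -1.1534, 1.6076]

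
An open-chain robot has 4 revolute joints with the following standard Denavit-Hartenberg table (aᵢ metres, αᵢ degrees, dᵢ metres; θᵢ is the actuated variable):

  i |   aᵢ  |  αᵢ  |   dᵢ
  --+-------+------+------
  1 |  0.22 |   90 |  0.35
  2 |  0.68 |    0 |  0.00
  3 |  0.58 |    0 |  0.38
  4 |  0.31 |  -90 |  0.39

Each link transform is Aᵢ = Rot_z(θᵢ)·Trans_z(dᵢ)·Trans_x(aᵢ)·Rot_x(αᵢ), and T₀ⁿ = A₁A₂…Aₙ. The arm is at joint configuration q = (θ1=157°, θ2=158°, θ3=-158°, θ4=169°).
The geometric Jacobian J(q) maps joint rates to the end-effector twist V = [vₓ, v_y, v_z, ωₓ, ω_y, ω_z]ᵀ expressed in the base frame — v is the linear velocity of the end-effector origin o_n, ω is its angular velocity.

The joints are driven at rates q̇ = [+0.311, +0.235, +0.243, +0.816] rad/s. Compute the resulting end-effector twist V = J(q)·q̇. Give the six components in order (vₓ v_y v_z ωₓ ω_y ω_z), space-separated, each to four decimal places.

o_n = [0.4249, 0.6561, 0.6639]
J₁: ẑ×o_n = [-0.6561, 0.4249, 0.0000], ω = ẑ
J2: z=[0.3907, 0.9205, 0.0000] o=[-0.2025, 0.0860, 0.3500] → [0.2889, -0.1226, -0.3548, 0.3907, 0.9205, 0.0000]
J3: z=[0.3907, 0.9205, 0.0000] o=[0.3779, -0.1604, 0.6047] → [0.0544, -0.0231, 0.2757, 0.3907, 0.9205, 0.0000]
J4: z=[0.3907, 0.9205, 0.0000] o=[-0.0076, 0.4160, 0.6047] → [0.0544, -0.0231, -0.3043, 0.3907, 0.9205, 0.0000]
V = J·q̇ = [-0.0785, 0.0789, -0.2647, 0.5056, 1.1911, 0.3110]

-0.0785 0.0789 -0.2647 0.5056 1.1911 0.3110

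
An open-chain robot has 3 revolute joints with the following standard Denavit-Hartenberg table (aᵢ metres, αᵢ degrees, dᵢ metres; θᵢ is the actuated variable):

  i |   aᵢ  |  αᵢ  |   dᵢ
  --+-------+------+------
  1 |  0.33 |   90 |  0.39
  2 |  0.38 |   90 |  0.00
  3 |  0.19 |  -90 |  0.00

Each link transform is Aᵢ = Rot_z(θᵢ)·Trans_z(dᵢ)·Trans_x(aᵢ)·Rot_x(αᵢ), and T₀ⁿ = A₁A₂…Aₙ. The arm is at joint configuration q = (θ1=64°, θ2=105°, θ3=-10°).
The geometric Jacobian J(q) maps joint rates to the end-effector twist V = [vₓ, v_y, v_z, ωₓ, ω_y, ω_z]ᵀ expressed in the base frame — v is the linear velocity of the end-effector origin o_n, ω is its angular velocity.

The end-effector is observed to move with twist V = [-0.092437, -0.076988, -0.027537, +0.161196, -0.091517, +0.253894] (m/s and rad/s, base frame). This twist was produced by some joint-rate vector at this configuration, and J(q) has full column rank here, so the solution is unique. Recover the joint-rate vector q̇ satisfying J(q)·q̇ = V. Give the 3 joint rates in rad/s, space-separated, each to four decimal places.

0.2570 0.1850 -0.0120

o_n = [0.0507, 0.1791, 0.9378]
J₁: ẑ×o_n = [-0.1791, 0.0507, 0.0000], ω = ẑ
J2: z=[0.8988, -0.4384, 0.0000] o=[0.1447, 0.2966, 0.3900] → [-0.2401, -0.4923, -0.1468, 0.8988, -0.4384, 0.0000]
J3: z=[0.4234, 0.8682, 0.2588] o=[0.1015, 0.2082, 0.7571] → [0.1644, -0.0897, 0.0319, 0.4234, 0.8682, 0.2588]
q̇ = J⁺·V = [0.2570, 0.1850, -0.0120]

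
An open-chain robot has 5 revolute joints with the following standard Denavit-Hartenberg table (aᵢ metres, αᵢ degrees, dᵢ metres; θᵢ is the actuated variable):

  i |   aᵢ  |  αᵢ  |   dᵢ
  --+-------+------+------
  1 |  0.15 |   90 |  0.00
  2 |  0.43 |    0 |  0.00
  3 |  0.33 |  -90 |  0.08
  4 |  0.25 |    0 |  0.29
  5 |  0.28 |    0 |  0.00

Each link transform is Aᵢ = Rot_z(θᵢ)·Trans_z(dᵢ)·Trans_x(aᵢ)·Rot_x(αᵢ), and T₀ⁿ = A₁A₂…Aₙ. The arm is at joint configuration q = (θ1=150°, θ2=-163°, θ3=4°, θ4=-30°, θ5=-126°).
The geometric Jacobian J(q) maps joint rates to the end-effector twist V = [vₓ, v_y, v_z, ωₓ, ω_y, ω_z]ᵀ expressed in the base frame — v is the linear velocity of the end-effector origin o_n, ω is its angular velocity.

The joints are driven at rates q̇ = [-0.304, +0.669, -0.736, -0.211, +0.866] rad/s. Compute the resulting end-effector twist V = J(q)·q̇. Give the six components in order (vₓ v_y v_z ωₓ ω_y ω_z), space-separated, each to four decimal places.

0.1133 0.0303 -0.2812 -0.2368 0.0593 -0.9155

o_n = [0.5307, 0.0618, -0.5006]
J₁: ẑ×o_n = [-0.0618, 0.5307, 0.0000], ω = ẑ
J2: z=[0.5000, 0.8660, 0.0000] o=[-0.1299, 0.0750, 0.0000] → [-0.4336, 0.2503, -0.5787, 0.5000, 0.8660, 0.0000]
J3: z=[0.5000, 0.8660, 0.0000] o=[0.2262, -0.1306, -0.1257] → [-0.3247, 0.1875, -0.1675, 0.5000, 0.8660, 0.0000]
J4: z=[-0.3104, 0.1792, -0.9336] o=[0.5330, -0.2154, -0.2440] → [0.2128, -0.0775, -0.0856, -0.3104, 0.1792, -0.9336]
J5: z=[-0.3104, 0.1792, -0.9336] o=[0.6806, -0.1562, -0.5923] → [0.2200, 0.1684, -0.0408, -0.3104, 0.1792, -0.9336]
V = J·q̇ = [0.1133, 0.0303, -0.2812, -0.2368, 0.0593, -0.9155]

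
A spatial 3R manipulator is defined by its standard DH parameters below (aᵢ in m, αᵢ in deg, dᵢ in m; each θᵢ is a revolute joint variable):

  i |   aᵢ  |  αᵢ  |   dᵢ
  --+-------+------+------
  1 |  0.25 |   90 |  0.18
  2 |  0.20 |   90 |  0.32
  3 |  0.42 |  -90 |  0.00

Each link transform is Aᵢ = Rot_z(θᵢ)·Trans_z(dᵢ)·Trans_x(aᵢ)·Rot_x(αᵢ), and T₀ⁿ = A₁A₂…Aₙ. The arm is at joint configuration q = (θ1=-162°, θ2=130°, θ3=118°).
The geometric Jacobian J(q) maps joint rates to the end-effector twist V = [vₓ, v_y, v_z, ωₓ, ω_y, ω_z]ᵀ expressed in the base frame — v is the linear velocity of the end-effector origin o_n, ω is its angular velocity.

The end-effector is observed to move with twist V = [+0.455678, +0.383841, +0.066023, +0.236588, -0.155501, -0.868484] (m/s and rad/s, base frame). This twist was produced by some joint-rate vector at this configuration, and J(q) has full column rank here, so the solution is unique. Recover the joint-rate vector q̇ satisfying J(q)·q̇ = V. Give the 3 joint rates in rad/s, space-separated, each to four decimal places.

-0.7200 -0.2210 -0.2310

o_n = [-0.4495, 0.5803, 0.1822]
J₁: ẑ×o_n = [-0.5803, -0.4495, 0.0000], ω = ẑ
J2: z=[-0.3090, 0.9511, 0.0000] o=[-0.2378, -0.0773, 0.1800] → [0.0021, 0.0007, -0.0018, -0.3090, 0.9511, 0.0000]
J3: z=[-0.7286, -0.2367, 0.6428] o=[-0.2144, 0.2668, 0.3332] → [-0.1658, -0.2612, -0.2841, -0.7286, -0.2367, 0.6428]
q̇ = J⁺·V = [-0.7200, -0.2210, -0.2310]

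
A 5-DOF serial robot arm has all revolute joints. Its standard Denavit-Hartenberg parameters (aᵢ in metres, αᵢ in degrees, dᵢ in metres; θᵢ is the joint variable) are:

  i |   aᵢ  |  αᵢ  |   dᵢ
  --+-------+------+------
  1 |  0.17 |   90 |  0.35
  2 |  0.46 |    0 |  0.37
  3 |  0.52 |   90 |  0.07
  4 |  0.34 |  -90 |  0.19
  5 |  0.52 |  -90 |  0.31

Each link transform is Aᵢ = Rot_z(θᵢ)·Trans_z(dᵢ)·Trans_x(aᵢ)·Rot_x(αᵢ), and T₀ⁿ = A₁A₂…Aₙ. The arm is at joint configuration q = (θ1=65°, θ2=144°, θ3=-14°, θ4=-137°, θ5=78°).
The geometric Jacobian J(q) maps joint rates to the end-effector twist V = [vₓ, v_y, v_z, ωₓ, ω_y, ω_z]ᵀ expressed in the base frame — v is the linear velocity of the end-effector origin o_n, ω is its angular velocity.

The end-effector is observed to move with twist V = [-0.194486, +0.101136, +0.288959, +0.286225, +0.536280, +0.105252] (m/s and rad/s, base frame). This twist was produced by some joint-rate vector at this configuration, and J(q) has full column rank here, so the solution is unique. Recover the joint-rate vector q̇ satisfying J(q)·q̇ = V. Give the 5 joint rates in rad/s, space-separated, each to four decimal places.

0.0010 -0.0510 -0.2490 0.5320 -0.4550

o_n = [-0.3819, -0.6006, 0.7248]
J₁: ẑ×o_n = [0.6006, -0.3819, 0.0000], ω = ẑ
J2: z=[0.9063, -0.4226, 0.0000] o=[0.0718, 0.1541, 0.3500] → [-0.1584, -0.3397, -0.8757, 0.9063, -0.4226, 0.0000]
J3: z=[0.9063, -0.4226, 0.0000] o=[0.2499, -0.3396, 0.6204] → [-0.0441, -0.0946, -0.5036, 0.9063, -0.4226, 0.0000]
J4: z=[0.3237, 0.6943, 0.6428] o=[0.1721, -0.6721, 1.0187] → [-0.2500, -0.2610, 0.4078, 0.3237, 0.6943, 0.6428]
J5: z=[-0.8481, -0.0882, 0.5224] o=[0.0910, -0.2973, 0.9504] → [0.1783, -0.4384, 0.2155, -0.8481, -0.0882, 0.5224]
q̇ = J⁺·V = [0.0010, -0.0510, -0.2490, 0.5320, -0.4550]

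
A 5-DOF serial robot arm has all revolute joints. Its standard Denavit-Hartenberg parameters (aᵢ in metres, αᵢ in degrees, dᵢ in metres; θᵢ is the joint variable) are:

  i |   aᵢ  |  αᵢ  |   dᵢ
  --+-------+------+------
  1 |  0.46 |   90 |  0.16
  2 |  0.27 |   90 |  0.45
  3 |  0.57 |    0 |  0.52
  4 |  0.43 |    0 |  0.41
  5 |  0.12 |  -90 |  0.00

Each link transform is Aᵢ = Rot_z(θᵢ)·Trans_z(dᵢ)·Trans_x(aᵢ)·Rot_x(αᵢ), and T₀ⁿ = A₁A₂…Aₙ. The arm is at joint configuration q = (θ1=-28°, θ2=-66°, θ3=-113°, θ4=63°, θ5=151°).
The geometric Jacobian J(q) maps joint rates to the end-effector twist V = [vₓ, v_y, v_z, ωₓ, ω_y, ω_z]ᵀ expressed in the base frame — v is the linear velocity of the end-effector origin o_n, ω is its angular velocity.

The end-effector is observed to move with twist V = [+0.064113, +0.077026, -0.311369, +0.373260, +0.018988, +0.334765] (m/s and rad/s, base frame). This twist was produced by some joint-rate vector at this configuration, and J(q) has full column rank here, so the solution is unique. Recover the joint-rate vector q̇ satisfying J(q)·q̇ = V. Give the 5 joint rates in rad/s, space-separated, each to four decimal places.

o_n = [-0.1016, 0.3783, -0.4930]
J₁: ẑ×o_n = [-0.3783, -0.1016, 0.0000], ω = ẑ
J2: z=[-0.4695, -0.8829, 0.0000] o=[0.4062, -0.2160, 0.1600] → [0.5766, -0.3066, -0.7273, -0.4695, -0.8829, 0.0000]
J3: z=[-0.8066, 0.4289, -0.4067] o=[0.2919, -0.6648, -0.0867] → [0.2500, -0.1678, -0.6726, -0.8066, 0.4289, -0.4067]
J4: z=[-0.8066, 0.4289, -0.4067] o=[0.0388, 0.0640, -0.0947] → [-0.0430, -0.2642, -0.1933, -0.8066, 0.4289, -0.4067]
J5: z=[-0.8066, 0.4289, -0.4067] o=[-0.0380, 0.4779, -0.5140] → [-0.0316, 0.0427, 0.1076, -0.8066, 0.4289, -0.4067]
q̇ = J⁺·V = [0.1920, -0.1920, 0.8100, -0.7270, -0.4340]

0.1920 -0.1920 0.8100 -0.7270 -0.4340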